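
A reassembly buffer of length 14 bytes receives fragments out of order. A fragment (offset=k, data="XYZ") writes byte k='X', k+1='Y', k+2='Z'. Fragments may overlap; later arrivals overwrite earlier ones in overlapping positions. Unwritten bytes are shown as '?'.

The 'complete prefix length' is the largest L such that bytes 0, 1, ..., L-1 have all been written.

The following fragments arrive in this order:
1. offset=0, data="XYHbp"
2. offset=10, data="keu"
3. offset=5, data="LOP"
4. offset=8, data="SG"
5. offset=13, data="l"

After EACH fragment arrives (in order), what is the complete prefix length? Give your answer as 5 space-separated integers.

Answer: 5 5 8 13 14

Derivation:
Fragment 1: offset=0 data="XYHbp" -> buffer=XYHbp????????? -> prefix_len=5
Fragment 2: offset=10 data="keu" -> buffer=XYHbp?????keu? -> prefix_len=5
Fragment 3: offset=5 data="LOP" -> buffer=XYHbpLOP??keu? -> prefix_len=8
Fragment 4: offset=8 data="SG" -> buffer=XYHbpLOPSGkeu? -> prefix_len=13
Fragment 5: offset=13 data="l" -> buffer=XYHbpLOPSGkeul -> prefix_len=14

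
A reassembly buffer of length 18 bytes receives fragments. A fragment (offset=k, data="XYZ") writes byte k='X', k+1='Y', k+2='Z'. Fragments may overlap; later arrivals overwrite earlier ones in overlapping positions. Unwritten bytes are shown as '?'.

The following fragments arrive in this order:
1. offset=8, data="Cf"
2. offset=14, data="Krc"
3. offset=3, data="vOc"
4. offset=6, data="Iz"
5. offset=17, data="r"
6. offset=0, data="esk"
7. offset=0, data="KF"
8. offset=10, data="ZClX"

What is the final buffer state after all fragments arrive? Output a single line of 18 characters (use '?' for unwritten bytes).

Answer: KFkvOcIzCfZClXKrcr

Derivation:
Fragment 1: offset=8 data="Cf" -> buffer=????????Cf????????
Fragment 2: offset=14 data="Krc" -> buffer=????????Cf????Krc?
Fragment 3: offset=3 data="vOc" -> buffer=???vOc??Cf????Krc?
Fragment 4: offset=6 data="Iz" -> buffer=???vOcIzCf????Krc?
Fragment 5: offset=17 data="r" -> buffer=???vOcIzCf????Krcr
Fragment 6: offset=0 data="esk" -> buffer=eskvOcIzCf????Krcr
Fragment 7: offset=0 data="KF" -> buffer=KFkvOcIzCf????Krcr
Fragment 8: offset=10 data="ZClX" -> buffer=KFkvOcIzCfZClXKrcr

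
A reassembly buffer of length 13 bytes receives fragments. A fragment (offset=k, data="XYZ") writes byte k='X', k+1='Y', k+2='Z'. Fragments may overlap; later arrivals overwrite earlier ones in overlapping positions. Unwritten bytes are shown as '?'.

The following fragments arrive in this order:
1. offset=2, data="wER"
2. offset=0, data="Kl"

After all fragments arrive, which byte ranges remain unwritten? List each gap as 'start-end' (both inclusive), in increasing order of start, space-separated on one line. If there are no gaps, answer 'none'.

Answer: 5-12

Derivation:
Fragment 1: offset=2 len=3
Fragment 2: offset=0 len=2
Gaps: 5-12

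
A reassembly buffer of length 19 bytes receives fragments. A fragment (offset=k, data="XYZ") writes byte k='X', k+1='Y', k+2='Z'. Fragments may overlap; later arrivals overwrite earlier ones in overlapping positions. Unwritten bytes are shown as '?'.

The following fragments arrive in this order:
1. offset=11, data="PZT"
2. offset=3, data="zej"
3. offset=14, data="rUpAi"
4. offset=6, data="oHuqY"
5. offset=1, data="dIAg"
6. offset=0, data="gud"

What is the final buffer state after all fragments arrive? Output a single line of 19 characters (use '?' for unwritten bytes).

Answer: gudAgjoHuqYPZTrUpAi

Derivation:
Fragment 1: offset=11 data="PZT" -> buffer=???????????PZT?????
Fragment 2: offset=3 data="zej" -> buffer=???zej?????PZT?????
Fragment 3: offset=14 data="rUpAi" -> buffer=???zej?????PZTrUpAi
Fragment 4: offset=6 data="oHuqY" -> buffer=???zejoHuqYPZTrUpAi
Fragment 5: offset=1 data="dIAg" -> buffer=?dIAgjoHuqYPZTrUpAi
Fragment 6: offset=0 data="gud" -> buffer=gudAgjoHuqYPZTrUpAi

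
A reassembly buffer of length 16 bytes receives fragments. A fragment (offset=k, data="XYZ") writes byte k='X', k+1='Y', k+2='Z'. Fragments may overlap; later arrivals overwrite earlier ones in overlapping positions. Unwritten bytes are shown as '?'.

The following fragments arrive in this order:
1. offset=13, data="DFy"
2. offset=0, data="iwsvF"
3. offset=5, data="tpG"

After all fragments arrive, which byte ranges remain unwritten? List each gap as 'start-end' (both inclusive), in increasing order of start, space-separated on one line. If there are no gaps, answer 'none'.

Answer: 8-12

Derivation:
Fragment 1: offset=13 len=3
Fragment 2: offset=0 len=5
Fragment 3: offset=5 len=3
Gaps: 8-12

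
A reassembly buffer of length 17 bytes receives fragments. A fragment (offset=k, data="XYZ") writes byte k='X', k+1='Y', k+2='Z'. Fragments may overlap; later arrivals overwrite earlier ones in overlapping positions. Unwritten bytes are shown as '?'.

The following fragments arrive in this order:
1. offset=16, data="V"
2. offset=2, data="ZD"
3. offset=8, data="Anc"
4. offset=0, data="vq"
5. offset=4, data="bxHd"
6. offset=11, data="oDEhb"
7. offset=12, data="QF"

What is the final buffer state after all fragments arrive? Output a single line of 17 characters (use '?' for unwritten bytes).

Answer: vqZDbxHdAncoQFhbV

Derivation:
Fragment 1: offset=16 data="V" -> buffer=????????????????V
Fragment 2: offset=2 data="ZD" -> buffer=??ZD????????????V
Fragment 3: offset=8 data="Anc" -> buffer=??ZD????Anc?????V
Fragment 4: offset=0 data="vq" -> buffer=vqZD????Anc?????V
Fragment 5: offset=4 data="bxHd" -> buffer=vqZDbxHdAnc?????V
Fragment 6: offset=11 data="oDEhb" -> buffer=vqZDbxHdAncoDEhbV
Fragment 7: offset=12 data="QF" -> buffer=vqZDbxHdAncoQFhbV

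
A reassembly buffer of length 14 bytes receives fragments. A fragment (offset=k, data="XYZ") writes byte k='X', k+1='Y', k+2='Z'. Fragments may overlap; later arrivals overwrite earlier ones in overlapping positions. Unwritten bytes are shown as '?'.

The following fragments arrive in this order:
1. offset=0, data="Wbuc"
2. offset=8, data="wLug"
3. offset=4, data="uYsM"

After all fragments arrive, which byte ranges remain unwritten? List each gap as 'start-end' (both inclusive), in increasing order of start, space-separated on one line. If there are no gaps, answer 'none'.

Fragment 1: offset=0 len=4
Fragment 2: offset=8 len=4
Fragment 3: offset=4 len=4
Gaps: 12-13

Answer: 12-13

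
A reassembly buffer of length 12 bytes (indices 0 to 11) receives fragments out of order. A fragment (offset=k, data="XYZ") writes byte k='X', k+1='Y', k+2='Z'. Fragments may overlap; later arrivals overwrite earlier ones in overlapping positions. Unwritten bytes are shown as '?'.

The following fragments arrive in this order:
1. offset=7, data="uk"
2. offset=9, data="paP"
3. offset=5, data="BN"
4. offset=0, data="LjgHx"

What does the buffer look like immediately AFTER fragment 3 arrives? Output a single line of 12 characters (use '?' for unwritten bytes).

Answer: ?????BNukpaP

Derivation:
Fragment 1: offset=7 data="uk" -> buffer=???????uk???
Fragment 2: offset=9 data="paP" -> buffer=???????ukpaP
Fragment 3: offset=5 data="BN" -> buffer=?????BNukpaP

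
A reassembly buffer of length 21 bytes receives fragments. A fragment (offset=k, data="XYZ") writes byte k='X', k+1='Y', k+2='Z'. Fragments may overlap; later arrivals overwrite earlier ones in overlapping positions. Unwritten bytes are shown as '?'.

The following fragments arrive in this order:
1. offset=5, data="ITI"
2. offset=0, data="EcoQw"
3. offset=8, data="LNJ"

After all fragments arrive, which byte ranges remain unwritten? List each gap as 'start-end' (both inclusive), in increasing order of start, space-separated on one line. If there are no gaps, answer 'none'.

Fragment 1: offset=5 len=3
Fragment 2: offset=0 len=5
Fragment 3: offset=8 len=3
Gaps: 11-20

Answer: 11-20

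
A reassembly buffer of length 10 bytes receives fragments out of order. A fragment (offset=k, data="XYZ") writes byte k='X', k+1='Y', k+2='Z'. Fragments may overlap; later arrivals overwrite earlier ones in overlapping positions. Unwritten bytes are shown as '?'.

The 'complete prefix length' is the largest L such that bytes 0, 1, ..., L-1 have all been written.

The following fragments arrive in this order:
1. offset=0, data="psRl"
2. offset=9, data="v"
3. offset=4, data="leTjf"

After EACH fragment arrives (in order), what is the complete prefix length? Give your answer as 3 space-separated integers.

Fragment 1: offset=0 data="psRl" -> buffer=psRl?????? -> prefix_len=4
Fragment 2: offset=9 data="v" -> buffer=psRl?????v -> prefix_len=4
Fragment 3: offset=4 data="leTjf" -> buffer=psRlleTjfv -> prefix_len=10

Answer: 4 4 10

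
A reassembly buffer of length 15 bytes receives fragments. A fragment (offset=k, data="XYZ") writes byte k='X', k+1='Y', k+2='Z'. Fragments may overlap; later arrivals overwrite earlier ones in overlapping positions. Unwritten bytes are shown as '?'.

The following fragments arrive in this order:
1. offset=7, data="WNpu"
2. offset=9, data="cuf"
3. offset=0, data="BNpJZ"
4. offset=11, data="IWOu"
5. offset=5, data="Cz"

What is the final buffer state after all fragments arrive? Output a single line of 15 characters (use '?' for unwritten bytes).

Fragment 1: offset=7 data="WNpu" -> buffer=???????WNpu????
Fragment 2: offset=9 data="cuf" -> buffer=???????WNcuf???
Fragment 3: offset=0 data="BNpJZ" -> buffer=BNpJZ??WNcuf???
Fragment 4: offset=11 data="IWOu" -> buffer=BNpJZ??WNcuIWOu
Fragment 5: offset=5 data="Cz" -> buffer=BNpJZCzWNcuIWOu

Answer: BNpJZCzWNcuIWOu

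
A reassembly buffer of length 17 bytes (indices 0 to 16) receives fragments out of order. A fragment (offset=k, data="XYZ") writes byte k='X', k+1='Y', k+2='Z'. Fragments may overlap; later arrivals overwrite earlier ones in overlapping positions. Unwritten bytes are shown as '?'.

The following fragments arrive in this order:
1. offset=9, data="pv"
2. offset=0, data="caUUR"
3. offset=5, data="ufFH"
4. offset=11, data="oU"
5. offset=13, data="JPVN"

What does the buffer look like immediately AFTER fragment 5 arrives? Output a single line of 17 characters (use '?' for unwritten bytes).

Answer: caUURufFHpvoUJPVN

Derivation:
Fragment 1: offset=9 data="pv" -> buffer=?????????pv??????
Fragment 2: offset=0 data="caUUR" -> buffer=caUUR????pv??????
Fragment 3: offset=5 data="ufFH" -> buffer=caUURufFHpv??????
Fragment 4: offset=11 data="oU" -> buffer=caUURufFHpvoU????
Fragment 5: offset=13 data="JPVN" -> buffer=caUURufFHpvoUJPVN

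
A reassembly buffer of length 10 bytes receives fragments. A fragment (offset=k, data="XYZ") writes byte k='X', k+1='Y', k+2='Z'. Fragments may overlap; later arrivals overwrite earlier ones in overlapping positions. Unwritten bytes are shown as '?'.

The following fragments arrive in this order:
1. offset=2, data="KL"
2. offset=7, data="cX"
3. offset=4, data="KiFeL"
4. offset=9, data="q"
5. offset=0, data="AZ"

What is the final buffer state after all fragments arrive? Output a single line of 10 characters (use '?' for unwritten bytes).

Fragment 1: offset=2 data="KL" -> buffer=??KL??????
Fragment 2: offset=7 data="cX" -> buffer=??KL???cX?
Fragment 3: offset=4 data="KiFeL" -> buffer=??KLKiFeL?
Fragment 4: offset=9 data="q" -> buffer=??KLKiFeLq
Fragment 5: offset=0 data="AZ" -> buffer=AZKLKiFeLq

Answer: AZKLKiFeLq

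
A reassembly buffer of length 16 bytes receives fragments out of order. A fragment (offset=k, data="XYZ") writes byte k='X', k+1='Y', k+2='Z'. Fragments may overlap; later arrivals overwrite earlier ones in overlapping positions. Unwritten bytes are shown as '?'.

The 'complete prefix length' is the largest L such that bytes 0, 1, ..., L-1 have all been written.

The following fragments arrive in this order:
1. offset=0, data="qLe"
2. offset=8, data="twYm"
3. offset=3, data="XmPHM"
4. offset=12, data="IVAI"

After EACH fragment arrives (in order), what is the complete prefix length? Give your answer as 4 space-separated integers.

Answer: 3 3 12 16

Derivation:
Fragment 1: offset=0 data="qLe" -> buffer=qLe????????????? -> prefix_len=3
Fragment 2: offset=8 data="twYm" -> buffer=qLe?????twYm???? -> prefix_len=3
Fragment 3: offset=3 data="XmPHM" -> buffer=qLeXmPHMtwYm???? -> prefix_len=12
Fragment 4: offset=12 data="IVAI" -> buffer=qLeXmPHMtwYmIVAI -> prefix_len=16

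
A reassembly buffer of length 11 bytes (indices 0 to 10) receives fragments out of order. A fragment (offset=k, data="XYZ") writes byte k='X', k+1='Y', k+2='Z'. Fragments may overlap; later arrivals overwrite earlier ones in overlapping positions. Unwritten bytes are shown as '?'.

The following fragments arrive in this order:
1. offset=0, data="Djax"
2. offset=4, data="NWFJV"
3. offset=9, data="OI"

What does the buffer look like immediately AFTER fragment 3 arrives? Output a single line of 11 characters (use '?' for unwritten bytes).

Answer: DjaxNWFJVOI

Derivation:
Fragment 1: offset=0 data="Djax" -> buffer=Djax???????
Fragment 2: offset=4 data="NWFJV" -> buffer=DjaxNWFJV??
Fragment 3: offset=9 data="OI" -> buffer=DjaxNWFJVOI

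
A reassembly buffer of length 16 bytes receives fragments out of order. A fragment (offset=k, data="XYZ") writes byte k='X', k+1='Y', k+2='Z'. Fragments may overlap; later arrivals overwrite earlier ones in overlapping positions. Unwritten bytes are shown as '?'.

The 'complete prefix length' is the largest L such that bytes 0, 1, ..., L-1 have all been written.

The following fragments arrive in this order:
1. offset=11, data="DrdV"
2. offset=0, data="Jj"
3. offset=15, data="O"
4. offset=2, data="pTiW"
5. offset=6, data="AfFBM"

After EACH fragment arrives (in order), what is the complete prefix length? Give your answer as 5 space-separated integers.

Fragment 1: offset=11 data="DrdV" -> buffer=???????????DrdV? -> prefix_len=0
Fragment 2: offset=0 data="Jj" -> buffer=Jj?????????DrdV? -> prefix_len=2
Fragment 3: offset=15 data="O" -> buffer=Jj?????????DrdVO -> prefix_len=2
Fragment 4: offset=2 data="pTiW" -> buffer=JjpTiW?????DrdVO -> prefix_len=6
Fragment 5: offset=6 data="AfFBM" -> buffer=JjpTiWAfFBMDrdVO -> prefix_len=16

Answer: 0 2 2 6 16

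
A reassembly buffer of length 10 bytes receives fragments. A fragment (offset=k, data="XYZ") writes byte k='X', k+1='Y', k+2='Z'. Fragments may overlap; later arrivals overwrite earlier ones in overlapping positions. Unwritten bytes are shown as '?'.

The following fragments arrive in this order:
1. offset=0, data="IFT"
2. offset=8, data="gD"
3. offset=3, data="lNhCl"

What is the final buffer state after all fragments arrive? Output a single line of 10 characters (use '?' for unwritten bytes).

Answer: IFTlNhClgD

Derivation:
Fragment 1: offset=0 data="IFT" -> buffer=IFT???????
Fragment 2: offset=8 data="gD" -> buffer=IFT?????gD
Fragment 3: offset=3 data="lNhCl" -> buffer=IFTlNhClgD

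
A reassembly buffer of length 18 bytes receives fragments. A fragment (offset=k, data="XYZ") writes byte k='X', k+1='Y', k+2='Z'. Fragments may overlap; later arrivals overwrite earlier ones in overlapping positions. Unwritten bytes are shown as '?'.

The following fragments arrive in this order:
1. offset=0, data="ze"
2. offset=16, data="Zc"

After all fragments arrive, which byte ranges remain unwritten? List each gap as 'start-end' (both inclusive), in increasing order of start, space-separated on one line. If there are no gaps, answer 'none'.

Answer: 2-15

Derivation:
Fragment 1: offset=0 len=2
Fragment 2: offset=16 len=2
Gaps: 2-15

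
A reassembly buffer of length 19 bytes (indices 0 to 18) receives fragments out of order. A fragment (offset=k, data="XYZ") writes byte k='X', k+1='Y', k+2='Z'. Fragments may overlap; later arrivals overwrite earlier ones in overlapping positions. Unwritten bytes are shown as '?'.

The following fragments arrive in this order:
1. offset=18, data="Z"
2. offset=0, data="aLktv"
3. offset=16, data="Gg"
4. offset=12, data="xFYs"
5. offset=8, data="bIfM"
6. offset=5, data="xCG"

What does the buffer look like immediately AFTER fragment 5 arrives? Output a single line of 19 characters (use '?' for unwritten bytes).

Answer: aLktv???bIfMxFYsGgZ

Derivation:
Fragment 1: offset=18 data="Z" -> buffer=??????????????????Z
Fragment 2: offset=0 data="aLktv" -> buffer=aLktv?????????????Z
Fragment 3: offset=16 data="Gg" -> buffer=aLktv???????????GgZ
Fragment 4: offset=12 data="xFYs" -> buffer=aLktv???????xFYsGgZ
Fragment 5: offset=8 data="bIfM" -> buffer=aLktv???bIfMxFYsGgZ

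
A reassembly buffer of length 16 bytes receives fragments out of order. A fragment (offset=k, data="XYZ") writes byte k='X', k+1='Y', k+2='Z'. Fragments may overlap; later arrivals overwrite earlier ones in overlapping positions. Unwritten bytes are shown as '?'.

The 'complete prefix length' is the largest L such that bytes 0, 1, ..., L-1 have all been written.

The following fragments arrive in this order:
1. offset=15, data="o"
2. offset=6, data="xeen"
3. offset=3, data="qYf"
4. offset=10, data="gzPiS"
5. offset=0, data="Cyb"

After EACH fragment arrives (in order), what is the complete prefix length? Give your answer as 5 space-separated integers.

Answer: 0 0 0 0 16

Derivation:
Fragment 1: offset=15 data="o" -> buffer=???????????????o -> prefix_len=0
Fragment 2: offset=6 data="xeen" -> buffer=??????xeen?????o -> prefix_len=0
Fragment 3: offset=3 data="qYf" -> buffer=???qYfxeen?????o -> prefix_len=0
Fragment 4: offset=10 data="gzPiS" -> buffer=???qYfxeengzPiSo -> prefix_len=0
Fragment 5: offset=0 data="Cyb" -> buffer=CybqYfxeengzPiSo -> prefix_len=16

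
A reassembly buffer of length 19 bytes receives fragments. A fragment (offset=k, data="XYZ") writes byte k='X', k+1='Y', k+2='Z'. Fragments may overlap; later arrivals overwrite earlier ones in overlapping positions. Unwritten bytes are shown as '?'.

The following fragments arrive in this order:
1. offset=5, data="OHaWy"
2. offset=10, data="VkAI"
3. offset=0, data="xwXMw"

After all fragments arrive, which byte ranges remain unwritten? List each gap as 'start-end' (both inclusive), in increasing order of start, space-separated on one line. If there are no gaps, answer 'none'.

Answer: 14-18

Derivation:
Fragment 1: offset=5 len=5
Fragment 2: offset=10 len=4
Fragment 3: offset=0 len=5
Gaps: 14-18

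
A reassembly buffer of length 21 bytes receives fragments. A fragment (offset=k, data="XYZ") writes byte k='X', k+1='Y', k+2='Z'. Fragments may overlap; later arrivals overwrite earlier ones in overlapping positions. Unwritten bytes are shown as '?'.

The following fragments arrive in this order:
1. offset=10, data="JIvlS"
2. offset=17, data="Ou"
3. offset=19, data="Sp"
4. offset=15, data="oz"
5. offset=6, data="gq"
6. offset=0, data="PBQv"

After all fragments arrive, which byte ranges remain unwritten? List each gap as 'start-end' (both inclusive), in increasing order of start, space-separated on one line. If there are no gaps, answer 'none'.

Fragment 1: offset=10 len=5
Fragment 2: offset=17 len=2
Fragment 3: offset=19 len=2
Fragment 4: offset=15 len=2
Fragment 5: offset=6 len=2
Fragment 6: offset=0 len=4
Gaps: 4-5 8-9

Answer: 4-5 8-9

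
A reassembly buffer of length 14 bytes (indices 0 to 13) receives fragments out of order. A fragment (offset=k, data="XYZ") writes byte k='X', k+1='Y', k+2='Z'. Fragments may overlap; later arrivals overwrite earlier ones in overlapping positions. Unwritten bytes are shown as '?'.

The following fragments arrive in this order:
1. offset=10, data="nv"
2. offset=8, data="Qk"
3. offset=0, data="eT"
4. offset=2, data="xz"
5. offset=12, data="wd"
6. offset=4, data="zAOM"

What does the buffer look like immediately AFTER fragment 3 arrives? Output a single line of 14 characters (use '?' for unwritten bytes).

Answer: eT??????Qknv??

Derivation:
Fragment 1: offset=10 data="nv" -> buffer=??????????nv??
Fragment 2: offset=8 data="Qk" -> buffer=????????Qknv??
Fragment 3: offset=0 data="eT" -> buffer=eT??????Qknv??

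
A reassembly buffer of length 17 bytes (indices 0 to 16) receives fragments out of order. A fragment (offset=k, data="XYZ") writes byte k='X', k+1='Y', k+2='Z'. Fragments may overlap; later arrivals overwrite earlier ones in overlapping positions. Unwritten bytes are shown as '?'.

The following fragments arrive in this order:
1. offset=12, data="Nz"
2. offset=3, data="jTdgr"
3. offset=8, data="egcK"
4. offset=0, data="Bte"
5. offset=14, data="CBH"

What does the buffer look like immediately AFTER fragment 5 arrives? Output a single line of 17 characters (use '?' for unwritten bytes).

Fragment 1: offset=12 data="Nz" -> buffer=????????????Nz???
Fragment 2: offset=3 data="jTdgr" -> buffer=???jTdgr????Nz???
Fragment 3: offset=8 data="egcK" -> buffer=???jTdgregcKNz???
Fragment 4: offset=0 data="Bte" -> buffer=BtejTdgregcKNz???
Fragment 5: offset=14 data="CBH" -> buffer=BtejTdgregcKNzCBH

Answer: BtejTdgregcKNzCBH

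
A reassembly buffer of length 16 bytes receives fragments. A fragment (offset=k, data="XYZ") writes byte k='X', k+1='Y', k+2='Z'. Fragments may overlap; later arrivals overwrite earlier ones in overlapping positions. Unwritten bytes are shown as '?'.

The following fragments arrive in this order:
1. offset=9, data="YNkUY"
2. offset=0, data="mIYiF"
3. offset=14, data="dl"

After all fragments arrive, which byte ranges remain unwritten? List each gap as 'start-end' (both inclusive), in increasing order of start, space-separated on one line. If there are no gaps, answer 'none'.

Answer: 5-8

Derivation:
Fragment 1: offset=9 len=5
Fragment 2: offset=0 len=5
Fragment 3: offset=14 len=2
Gaps: 5-8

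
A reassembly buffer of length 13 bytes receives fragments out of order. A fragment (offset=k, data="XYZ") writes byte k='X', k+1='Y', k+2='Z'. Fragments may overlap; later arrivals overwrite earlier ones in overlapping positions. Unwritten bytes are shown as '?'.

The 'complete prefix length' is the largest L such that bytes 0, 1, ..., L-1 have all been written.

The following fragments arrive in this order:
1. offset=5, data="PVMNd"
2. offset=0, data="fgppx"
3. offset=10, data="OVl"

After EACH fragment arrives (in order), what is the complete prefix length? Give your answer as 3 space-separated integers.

Answer: 0 10 13

Derivation:
Fragment 1: offset=5 data="PVMNd" -> buffer=?????PVMNd??? -> prefix_len=0
Fragment 2: offset=0 data="fgppx" -> buffer=fgppxPVMNd??? -> prefix_len=10
Fragment 3: offset=10 data="OVl" -> buffer=fgppxPVMNdOVl -> prefix_len=13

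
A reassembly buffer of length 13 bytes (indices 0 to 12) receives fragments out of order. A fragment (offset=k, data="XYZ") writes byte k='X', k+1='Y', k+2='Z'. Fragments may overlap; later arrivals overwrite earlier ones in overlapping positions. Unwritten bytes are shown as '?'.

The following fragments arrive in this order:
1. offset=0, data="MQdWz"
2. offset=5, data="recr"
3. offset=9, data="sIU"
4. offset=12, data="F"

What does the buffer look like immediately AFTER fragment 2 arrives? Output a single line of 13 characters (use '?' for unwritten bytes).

Fragment 1: offset=0 data="MQdWz" -> buffer=MQdWz????????
Fragment 2: offset=5 data="recr" -> buffer=MQdWzrecr????

Answer: MQdWzrecr????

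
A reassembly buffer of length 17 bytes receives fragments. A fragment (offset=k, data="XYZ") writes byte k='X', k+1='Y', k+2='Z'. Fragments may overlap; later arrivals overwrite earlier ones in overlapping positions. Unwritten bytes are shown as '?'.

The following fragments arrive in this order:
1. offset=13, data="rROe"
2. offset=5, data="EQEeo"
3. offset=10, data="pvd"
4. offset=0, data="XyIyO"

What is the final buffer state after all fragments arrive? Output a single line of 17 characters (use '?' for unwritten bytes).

Answer: XyIyOEQEeopvdrROe

Derivation:
Fragment 1: offset=13 data="rROe" -> buffer=?????????????rROe
Fragment 2: offset=5 data="EQEeo" -> buffer=?????EQEeo???rROe
Fragment 3: offset=10 data="pvd" -> buffer=?????EQEeopvdrROe
Fragment 4: offset=0 data="XyIyO" -> buffer=XyIyOEQEeopvdrROe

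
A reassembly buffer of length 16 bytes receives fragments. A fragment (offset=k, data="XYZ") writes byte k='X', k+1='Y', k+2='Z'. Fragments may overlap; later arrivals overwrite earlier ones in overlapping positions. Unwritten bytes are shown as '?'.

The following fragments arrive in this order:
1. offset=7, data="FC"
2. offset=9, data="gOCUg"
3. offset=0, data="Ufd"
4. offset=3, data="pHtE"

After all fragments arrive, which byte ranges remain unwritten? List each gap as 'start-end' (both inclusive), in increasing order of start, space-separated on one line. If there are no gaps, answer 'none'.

Fragment 1: offset=7 len=2
Fragment 2: offset=9 len=5
Fragment 3: offset=0 len=3
Fragment 4: offset=3 len=4
Gaps: 14-15

Answer: 14-15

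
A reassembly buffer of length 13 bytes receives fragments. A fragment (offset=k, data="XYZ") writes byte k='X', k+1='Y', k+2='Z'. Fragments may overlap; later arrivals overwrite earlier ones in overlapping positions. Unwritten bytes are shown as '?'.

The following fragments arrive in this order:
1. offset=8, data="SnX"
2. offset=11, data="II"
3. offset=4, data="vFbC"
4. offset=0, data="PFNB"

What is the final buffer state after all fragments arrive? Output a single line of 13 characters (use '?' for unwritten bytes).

Fragment 1: offset=8 data="SnX" -> buffer=????????SnX??
Fragment 2: offset=11 data="II" -> buffer=????????SnXII
Fragment 3: offset=4 data="vFbC" -> buffer=????vFbCSnXII
Fragment 4: offset=0 data="PFNB" -> buffer=PFNBvFbCSnXII

Answer: PFNBvFbCSnXII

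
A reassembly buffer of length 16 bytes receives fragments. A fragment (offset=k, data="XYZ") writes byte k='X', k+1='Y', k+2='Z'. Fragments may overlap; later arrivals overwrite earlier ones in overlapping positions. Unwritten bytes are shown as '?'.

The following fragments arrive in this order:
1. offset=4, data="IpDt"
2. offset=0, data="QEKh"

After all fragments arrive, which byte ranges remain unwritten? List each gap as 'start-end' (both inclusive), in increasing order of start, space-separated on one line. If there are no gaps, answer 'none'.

Fragment 1: offset=4 len=4
Fragment 2: offset=0 len=4
Gaps: 8-15

Answer: 8-15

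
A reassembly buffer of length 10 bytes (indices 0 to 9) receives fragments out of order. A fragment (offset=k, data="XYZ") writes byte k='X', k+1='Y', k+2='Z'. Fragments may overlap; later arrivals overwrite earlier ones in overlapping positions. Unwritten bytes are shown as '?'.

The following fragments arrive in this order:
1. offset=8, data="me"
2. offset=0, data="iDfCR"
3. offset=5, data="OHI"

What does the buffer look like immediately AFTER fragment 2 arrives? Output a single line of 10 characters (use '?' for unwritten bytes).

Fragment 1: offset=8 data="me" -> buffer=????????me
Fragment 2: offset=0 data="iDfCR" -> buffer=iDfCR???me

Answer: iDfCR???me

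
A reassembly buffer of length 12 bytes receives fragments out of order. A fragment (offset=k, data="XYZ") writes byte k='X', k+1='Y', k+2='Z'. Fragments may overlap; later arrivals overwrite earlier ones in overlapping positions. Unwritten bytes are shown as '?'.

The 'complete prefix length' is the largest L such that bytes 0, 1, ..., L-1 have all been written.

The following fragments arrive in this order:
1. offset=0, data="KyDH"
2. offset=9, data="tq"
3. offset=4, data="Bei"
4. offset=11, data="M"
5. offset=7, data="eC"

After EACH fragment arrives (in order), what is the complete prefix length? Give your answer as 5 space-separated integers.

Fragment 1: offset=0 data="KyDH" -> buffer=KyDH???????? -> prefix_len=4
Fragment 2: offset=9 data="tq" -> buffer=KyDH?????tq? -> prefix_len=4
Fragment 3: offset=4 data="Bei" -> buffer=KyDHBei??tq? -> prefix_len=7
Fragment 4: offset=11 data="M" -> buffer=KyDHBei??tqM -> prefix_len=7
Fragment 5: offset=7 data="eC" -> buffer=KyDHBeieCtqM -> prefix_len=12

Answer: 4 4 7 7 12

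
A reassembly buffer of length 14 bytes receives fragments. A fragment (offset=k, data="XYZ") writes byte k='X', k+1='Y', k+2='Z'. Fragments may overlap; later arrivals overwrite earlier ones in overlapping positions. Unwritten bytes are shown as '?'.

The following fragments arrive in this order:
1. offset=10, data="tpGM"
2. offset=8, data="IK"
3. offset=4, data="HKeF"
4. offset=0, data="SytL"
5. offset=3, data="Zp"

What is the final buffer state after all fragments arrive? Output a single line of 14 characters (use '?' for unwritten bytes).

Answer: SytZpKeFIKtpGM

Derivation:
Fragment 1: offset=10 data="tpGM" -> buffer=??????????tpGM
Fragment 2: offset=8 data="IK" -> buffer=????????IKtpGM
Fragment 3: offset=4 data="HKeF" -> buffer=????HKeFIKtpGM
Fragment 4: offset=0 data="SytL" -> buffer=SytLHKeFIKtpGM
Fragment 5: offset=3 data="Zp" -> buffer=SytZpKeFIKtpGM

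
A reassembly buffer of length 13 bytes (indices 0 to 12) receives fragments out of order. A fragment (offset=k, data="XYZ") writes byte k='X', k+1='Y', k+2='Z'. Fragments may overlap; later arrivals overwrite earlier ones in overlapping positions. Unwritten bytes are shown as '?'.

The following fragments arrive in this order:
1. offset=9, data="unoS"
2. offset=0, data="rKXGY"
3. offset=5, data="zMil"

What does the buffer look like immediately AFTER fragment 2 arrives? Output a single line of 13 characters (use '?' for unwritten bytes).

Answer: rKXGY????unoS

Derivation:
Fragment 1: offset=9 data="unoS" -> buffer=?????????unoS
Fragment 2: offset=0 data="rKXGY" -> buffer=rKXGY????unoS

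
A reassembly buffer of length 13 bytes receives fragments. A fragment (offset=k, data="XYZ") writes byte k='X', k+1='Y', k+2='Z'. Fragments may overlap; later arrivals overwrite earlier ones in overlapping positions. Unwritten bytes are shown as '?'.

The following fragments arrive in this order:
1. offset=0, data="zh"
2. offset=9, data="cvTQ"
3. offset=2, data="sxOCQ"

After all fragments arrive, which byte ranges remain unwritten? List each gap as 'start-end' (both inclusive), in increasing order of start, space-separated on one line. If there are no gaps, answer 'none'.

Answer: 7-8

Derivation:
Fragment 1: offset=0 len=2
Fragment 2: offset=9 len=4
Fragment 3: offset=2 len=5
Gaps: 7-8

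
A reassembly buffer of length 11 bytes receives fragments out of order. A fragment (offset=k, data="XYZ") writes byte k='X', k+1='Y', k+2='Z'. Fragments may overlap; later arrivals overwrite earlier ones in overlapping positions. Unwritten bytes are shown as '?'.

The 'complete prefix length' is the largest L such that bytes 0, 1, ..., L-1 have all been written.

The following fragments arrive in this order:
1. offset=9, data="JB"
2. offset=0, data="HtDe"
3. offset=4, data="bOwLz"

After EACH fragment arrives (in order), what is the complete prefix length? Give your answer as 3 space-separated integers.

Fragment 1: offset=9 data="JB" -> buffer=?????????JB -> prefix_len=0
Fragment 2: offset=0 data="HtDe" -> buffer=HtDe?????JB -> prefix_len=4
Fragment 3: offset=4 data="bOwLz" -> buffer=HtDebOwLzJB -> prefix_len=11

Answer: 0 4 11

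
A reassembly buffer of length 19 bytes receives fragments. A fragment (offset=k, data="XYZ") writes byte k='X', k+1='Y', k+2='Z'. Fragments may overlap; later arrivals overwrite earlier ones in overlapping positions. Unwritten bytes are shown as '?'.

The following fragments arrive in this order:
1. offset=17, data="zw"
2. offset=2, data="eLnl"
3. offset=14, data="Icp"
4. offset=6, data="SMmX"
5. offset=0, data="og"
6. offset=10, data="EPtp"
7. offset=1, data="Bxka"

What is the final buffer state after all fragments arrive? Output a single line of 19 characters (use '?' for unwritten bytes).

Answer: oBxkalSMmXEPtpIcpzw

Derivation:
Fragment 1: offset=17 data="zw" -> buffer=?????????????????zw
Fragment 2: offset=2 data="eLnl" -> buffer=??eLnl???????????zw
Fragment 3: offset=14 data="Icp" -> buffer=??eLnl????????Icpzw
Fragment 4: offset=6 data="SMmX" -> buffer=??eLnlSMmX????Icpzw
Fragment 5: offset=0 data="og" -> buffer=ogeLnlSMmX????Icpzw
Fragment 6: offset=10 data="EPtp" -> buffer=ogeLnlSMmXEPtpIcpzw
Fragment 7: offset=1 data="Bxka" -> buffer=oBxkalSMmXEPtpIcpzw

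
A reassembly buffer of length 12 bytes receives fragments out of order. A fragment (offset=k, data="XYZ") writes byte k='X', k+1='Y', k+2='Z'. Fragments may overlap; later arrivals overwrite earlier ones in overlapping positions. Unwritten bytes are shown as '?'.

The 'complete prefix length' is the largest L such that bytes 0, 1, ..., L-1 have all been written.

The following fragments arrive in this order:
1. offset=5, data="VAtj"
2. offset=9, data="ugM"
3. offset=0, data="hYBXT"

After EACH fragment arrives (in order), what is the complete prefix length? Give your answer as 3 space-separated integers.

Fragment 1: offset=5 data="VAtj" -> buffer=?????VAtj??? -> prefix_len=0
Fragment 2: offset=9 data="ugM" -> buffer=?????VAtjugM -> prefix_len=0
Fragment 3: offset=0 data="hYBXT" -> buffer=hYBXTVAtjugM -> prefix_len=12

Answer: 0 0 12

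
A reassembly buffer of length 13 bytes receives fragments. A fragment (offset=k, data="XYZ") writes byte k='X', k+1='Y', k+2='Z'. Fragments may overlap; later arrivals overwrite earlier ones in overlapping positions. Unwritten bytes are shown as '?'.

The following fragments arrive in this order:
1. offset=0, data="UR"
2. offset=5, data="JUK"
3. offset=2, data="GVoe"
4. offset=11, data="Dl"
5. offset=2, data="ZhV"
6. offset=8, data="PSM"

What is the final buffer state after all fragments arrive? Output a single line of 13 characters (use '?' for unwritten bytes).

Fragment 1: offset=0 data="UR" -> buffer=UR???????????
Fragment 2: offset=5 data="JUK" -> buffer=UR???JUK?????
Fragment 3: offset=2 data="GVoe" -> buffer=URGVoeUK?????
Fragment 4: offset=11 data="Dl" -> buffer=URGVoeUK???Dl
Fragment 5: offset=2 data="ZhV" -> buffer=URZhVeUK???Dl
Fragment 6: offset=8 data="PSM" -> buffer=URZhVeUKPSMDl

Answer: URZhVeUKPSMDl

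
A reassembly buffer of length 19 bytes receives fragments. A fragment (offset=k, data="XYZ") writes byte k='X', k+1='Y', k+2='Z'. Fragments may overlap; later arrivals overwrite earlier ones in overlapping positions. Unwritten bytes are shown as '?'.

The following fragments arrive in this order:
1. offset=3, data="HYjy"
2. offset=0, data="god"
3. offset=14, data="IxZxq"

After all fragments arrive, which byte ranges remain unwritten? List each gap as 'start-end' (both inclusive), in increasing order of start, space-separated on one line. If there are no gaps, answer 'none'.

Fragment 1: offset=3 len=4
Fragment 2: offset=0 len=3
Fragment 3: offset=14 len=5
Gaps: 7-13

Answer: 7-13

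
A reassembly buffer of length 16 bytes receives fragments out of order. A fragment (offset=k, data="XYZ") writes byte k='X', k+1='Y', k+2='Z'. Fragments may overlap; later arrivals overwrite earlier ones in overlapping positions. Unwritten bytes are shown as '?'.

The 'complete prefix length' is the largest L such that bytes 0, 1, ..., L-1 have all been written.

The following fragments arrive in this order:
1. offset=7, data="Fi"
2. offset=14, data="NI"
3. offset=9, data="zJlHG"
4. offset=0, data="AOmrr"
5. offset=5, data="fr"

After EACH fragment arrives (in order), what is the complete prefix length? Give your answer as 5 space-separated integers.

Answer: 0 0 0 5 16

Derivation:
Fragment 1: offset=7 data="Fi" -> buffer=???????Fi??????? -> prefix_len=0
Fragment 2: offset=14 data="NI" -> buffer=???????Fi?????NI -> prefix_len=0
Fragment 3: offset=9 data="zJlHG" -> buffer=???????FizJlHGNI -> prefix_len=0
Fragment 4: offset=0 data="AOmrr" -> buffer=AOmrr??FizJlHGNI -> prefix_len=5
Fragment 5: offset=5 data="fr" -> buffer=AOmrrfrFizJlHGNI -> prefix_len=16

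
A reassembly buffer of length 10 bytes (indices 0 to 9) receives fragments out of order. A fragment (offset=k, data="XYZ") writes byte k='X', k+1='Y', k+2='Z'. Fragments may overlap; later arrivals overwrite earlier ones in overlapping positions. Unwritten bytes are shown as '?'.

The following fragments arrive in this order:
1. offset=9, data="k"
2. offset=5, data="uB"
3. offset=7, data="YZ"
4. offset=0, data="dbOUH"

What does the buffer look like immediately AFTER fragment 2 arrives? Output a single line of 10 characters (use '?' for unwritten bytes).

Fragment 1: offset=9 data="k" -> buffer=?????????k
Fragment 2: offset=5 data="uB" -> buffer=?????uB??k

Answer: ?????uB??k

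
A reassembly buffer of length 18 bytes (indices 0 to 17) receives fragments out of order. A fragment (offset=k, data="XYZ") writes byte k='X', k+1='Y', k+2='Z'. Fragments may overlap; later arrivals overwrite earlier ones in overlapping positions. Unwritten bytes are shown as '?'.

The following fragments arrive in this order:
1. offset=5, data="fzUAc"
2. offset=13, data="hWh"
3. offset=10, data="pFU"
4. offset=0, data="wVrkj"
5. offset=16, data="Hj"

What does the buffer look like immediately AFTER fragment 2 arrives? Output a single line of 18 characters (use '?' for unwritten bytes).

Answer: ?????fzUAc???hWh??

Derivation:
Fragment 1: offset=5 data="fzUAc" -> buffer=?????fzUAc????????
Fragment 2: offset=13 data="hWh" -> buffer=?????fzUAc???hWh??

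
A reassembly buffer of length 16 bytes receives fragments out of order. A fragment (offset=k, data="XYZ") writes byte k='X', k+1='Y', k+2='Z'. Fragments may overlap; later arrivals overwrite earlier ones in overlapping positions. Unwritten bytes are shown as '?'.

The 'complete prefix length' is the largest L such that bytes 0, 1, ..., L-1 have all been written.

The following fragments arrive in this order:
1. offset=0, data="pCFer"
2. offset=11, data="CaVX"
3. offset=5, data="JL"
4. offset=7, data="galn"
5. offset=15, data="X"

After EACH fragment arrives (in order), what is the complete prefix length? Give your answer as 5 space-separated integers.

Fragment 1: offset=0 data="pCFer" -> buffer=pCFer??????????? -> prefix_len=5
Fragment 2: offset=11 data="CaVX" -> buffer=pCFer??????CaVX? -> prefix_len=5
Fragment 3: offset=5 data="JL" -> buffer=pCFerJL????CaVX? -> prefix_len=7
Fragment 4: offset=7 data="galn" -> buffer=pCFerJLgalnCaVX? -> prefix_len=15
Fragment 5: offset=15 data="X" -> buffer=pCFerJLgalnCaVXX -> prefix_len=16

Answer: 5 5 7 15 16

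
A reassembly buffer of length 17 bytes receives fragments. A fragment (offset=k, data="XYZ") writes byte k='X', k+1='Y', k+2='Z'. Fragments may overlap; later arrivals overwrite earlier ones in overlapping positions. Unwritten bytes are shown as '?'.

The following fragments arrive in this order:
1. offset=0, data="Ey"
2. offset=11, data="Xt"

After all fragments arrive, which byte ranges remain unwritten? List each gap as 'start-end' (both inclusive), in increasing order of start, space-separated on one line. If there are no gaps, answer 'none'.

Fragment 1: offset=0 len=2
Fragment 2: offset=11 len=2
Gaps: 2-10 13-16

Answer: 2-10 13-16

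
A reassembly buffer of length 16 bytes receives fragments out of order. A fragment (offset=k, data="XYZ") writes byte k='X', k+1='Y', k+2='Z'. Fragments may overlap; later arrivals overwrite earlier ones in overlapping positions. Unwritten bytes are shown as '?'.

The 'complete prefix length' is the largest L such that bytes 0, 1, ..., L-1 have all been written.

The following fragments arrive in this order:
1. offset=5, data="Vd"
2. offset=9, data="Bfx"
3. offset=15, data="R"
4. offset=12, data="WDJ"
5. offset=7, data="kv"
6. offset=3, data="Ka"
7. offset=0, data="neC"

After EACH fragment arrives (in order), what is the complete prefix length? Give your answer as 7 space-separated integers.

Fragment 1: offset=5 data="Vd" -> buffer=?????Vd????????? -> prefix_len=0
Fragment 2: offset=9 data="Bfx" -> buffer=?????Vd??Bfx???? -> prefix_len=0
Fragment 3: offset=15 data="R" -> buffer=?????Vd??Bfx???R -> prefix_len=0
Fragment 4: offset=12 data="WDJ" -> buffer=?????Vd??BfxWDJR -> prefix_len=0
Fragment 5: offset=7 data="kv" -> buffer=?????VdkvBfxWDJR -> prefix_len=0
Fragment 6: offset=3 data="Ka" -> buffer=???KaVdkvBfxWDJR -> prefix_len=0
Fragment 7: offset=0 data="neC" -> buffer=neCKaVdkvBfxWDJR -> prefix_len=16

Answer: 0 0 0 0 0 0 16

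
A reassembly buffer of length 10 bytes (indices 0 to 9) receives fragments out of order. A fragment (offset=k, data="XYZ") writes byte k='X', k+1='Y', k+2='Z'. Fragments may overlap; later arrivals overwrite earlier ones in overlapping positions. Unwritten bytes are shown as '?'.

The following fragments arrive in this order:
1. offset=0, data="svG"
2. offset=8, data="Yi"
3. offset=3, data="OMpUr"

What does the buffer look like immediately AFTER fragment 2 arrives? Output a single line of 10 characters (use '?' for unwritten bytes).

Fragment 1: offset=0 data="svG" -> buffer=svG???????
Fragment 2: offset=8 data="Yi" -> buffer=svG?????Yi

Answer: svG?????Yi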